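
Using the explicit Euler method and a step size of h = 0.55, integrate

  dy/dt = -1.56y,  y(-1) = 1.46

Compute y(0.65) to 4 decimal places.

Euler: y_{n+1} = y_n + h·f(t_n, y_n).
t=-1.000000, y=1.460000: f=-2.277600 → y ← 1.460000 + 0.55·(-2.277600) = 0.207320
t=-0.450000, y=0.207320: f=-0.323419 → y ← 0.207320 + 0.55·(-0.323419) = 0.029439
t=0.100000, y=0.029439: f=-0.045926 → y ← 0.029439 + 0.55·(-0.045926) = 0.004180
y(0.65) ≈ 0.0042

0.0042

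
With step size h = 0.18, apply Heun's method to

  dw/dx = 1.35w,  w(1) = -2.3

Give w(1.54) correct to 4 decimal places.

Heun: k1 = f(x_n, w_n); k2 = f(x_n + h, w_n + h·k1); w_{n+1} = w_n + (h/2)·(k1 + k2).
x=1.000000, w=-2.300000:
  k1 = f(1.000000, -2.300000) = -3.105000
  k2 = f(1.180000, -2.858900) = -3.859515
  w ← -2.300000 + (0.18/2)·(-3.105000 + (-3.859515)) = -2.926806
x=1.180000, w=-2.926806:
  k1 = f(1.180000, -2.926806) = -3.951189
  k2 = f(1.360000, -3.638020) = -4.911327
  w ← -2.926806 + (0.18/2)·(-3.951189 + (-4.911327)) = -3.724433
x=1.360000, w=-3.724433:
  k1 = f(1.360000, -3.724433) = -5.027984
  k2 = f(1.540000, -4.629470) = -6.249784
  w ← -3.724433 + (0.18/2)·(-5.027984 + (-6.249784)) = -4.739432
w(1.54) ≈ -4.7394

-4.7394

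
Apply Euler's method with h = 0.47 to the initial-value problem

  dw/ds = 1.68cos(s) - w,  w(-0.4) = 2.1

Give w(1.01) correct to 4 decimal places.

Euler: w_{n+1} = w_n + h·f(s_n, w_n).
s=-0.400000, w=2.100000: f=-0.552618 → w ← 2.100000 + 0.47·(-0.552618) = 1.840270
s=0.070000, w=1.840270: f=-0.164384 → w ← 1.840270 + 0.47·(-0.164384) = 1.763009
s=0.540000, w=1.763009: f=-0.322059 → w ← 1.763009 + 0.47·(-0.322059) = 1.611642
w(1.01) ≈ 1.6116

1.6116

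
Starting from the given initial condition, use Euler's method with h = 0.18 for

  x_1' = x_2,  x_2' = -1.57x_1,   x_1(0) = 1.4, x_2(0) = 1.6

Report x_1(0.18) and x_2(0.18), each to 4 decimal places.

Euler on (x_1,x_2): x_1_{n+1} = x_1_n + h·x_1', x_2_{n+1} = x_2_n + h·x_2'.
0.000000: (1.400000, 1.600000); f=(1.600000, -2.198000) → (1.688000, 1.204360)
(x_1(0.18), x_2(0.18)) ≈ (1.6880, 1.2044)

1.6880, 1.2044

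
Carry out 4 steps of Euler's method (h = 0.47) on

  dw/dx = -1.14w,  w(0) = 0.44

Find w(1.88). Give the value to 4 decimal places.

Euler: w_{n+1} = w_n + h·f(x_n, w_n).
x=0.000000, w=0.440000: f=-0.501600 → w ← 0.440000 + 0.47·(-0.501600) = 0.204248
x=0.470000, w=0.204248: f=-0.232843 → w ← 0.204248 + 0.47·(-0.232843) = 0.094812
x=0.940000, w=0.094812: f=-0.108086 → w ← 0.094812 + 0.47·(-0.108086) = 0.044012
x=1.410000, w=0.044012: f=-0.050173 → w ← 0.044012 + 0.47·(-0.050173) = 0.020430
w(1.88) ≈ 0.0204

0.0204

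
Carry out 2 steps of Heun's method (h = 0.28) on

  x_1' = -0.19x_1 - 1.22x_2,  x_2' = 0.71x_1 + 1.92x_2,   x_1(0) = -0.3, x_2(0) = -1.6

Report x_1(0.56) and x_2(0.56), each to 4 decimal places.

Heun on (x_1,x_2): k1 = f(s_n, state_n); k2 = f(s_n + h, state_n + h·k1); state_{n+1} = state_n + (h/2)·(k1 + k2).
0.000000: (-0.300000, -1.600000)
  k1 = (2.009000, -3.285000)
  predictor → (0.262520, -2.519800)
  k2 = (3.024277, -4.651627)
  → (0.404659, -2.711128)
0.280000: (0.404659, -2.711128)
  k1 = (3.230691, -4.918058)
  predictor → (1.309252, -4.088184)
  k2 = (4.738826, -6.919744)
  → (1.520391, -4.368420)
(x_1(0.56), x_2(0.56)) ≈ (1.5204, -4.3684)

1.5204, -4.3684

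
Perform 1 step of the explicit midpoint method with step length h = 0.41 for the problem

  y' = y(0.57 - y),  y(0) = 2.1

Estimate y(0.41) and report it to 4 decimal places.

1.5851

Midpoint: k1 = f(s_n, y_n); k2 = f(s_n + h/2, y_n + (h/2)·k1); y_{n+1} = y_n + h·k2.
s=0.000000, y=2.100000:
  k1 = f(0.000000, 2.100000) = -3.213000
  k2 = f(0.205000, 1.441335) = -1.255886
  y ← 2.100000 + 0.41·(-1.255886) = 1.585087
y(0.41) ≈ 1.5851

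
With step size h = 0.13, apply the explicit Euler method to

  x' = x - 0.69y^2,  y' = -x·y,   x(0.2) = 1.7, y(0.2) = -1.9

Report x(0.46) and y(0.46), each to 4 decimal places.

Euler on (x,y): x_{n+1} = x_n + h·x', y_{n+1} = y_n + h·y'.
0.200000: (1.700000, -1.900000); f=(-0.790900, 3.230000) → (1.597183, -1.480100)
0.330000: (1.597183, -1.480100); f=(0.085603, 2.363991) → (1.608311, -1.172781)
(x(0.46), y(0.46)) ≈ (1.6083, -1.1728)

1.6083, -1.1728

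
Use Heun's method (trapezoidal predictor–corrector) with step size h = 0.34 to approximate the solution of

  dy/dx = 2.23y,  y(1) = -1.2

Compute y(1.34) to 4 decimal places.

Heun: k1 = f(x_n, y_n); k2 = f(x_n + h, y_n + h·k1); y_{n+1} = y_n + (h/2)·(k1 + k2).
x=1.000000, y=-1.200000:
  k1 = f(1.000000, -1.200000) = -2.676000
  k2 = f(1.340000, -2.109840) = -4.704943
  y ← -1.200000 + (0.34/2)·(-2.676000 + (-4.704943)) = -2.454760
y(1.34) ≈ -2.4548

-2.4548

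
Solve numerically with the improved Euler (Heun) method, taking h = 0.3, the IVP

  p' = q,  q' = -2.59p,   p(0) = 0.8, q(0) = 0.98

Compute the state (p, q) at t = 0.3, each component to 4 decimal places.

1.0008, 0.2442

Heun on (p,q): k1 = f(t_n, state_n); k2 = f(t_n + h, state_n + h·k1); state_{n+1} = state_n + (h/2)·(k1 + k2).
0.000000: (0.800000, 0.980000)
  k1 = (0.980000, -2.072000)
  predictor → (1.094000, 0.358400)
  k2 = (0.358400, -2.833460)
  → (1.000760, 0.244181)
(p(0.3), q(0.3)) ≈ (1.0008, 0.2442)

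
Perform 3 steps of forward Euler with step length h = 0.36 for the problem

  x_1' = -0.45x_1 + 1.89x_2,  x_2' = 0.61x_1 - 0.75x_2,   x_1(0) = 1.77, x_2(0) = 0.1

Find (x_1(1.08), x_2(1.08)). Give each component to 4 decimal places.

Euler on (x_1,x_2): x_1_{n+1} = x_1_n + h·x_1', x_2_{n+1} = x_2_n + h·x_2'.
0.000000: (1.770000, 0.100000); f=(-0.607500, 1.004700) → (1.551300, 0.461692)
0.360000: (1.551300, 0.461692); f=(0.174513, 0.600024) → (1.614125, 0.677701)
0.720000: (1.614125, 0.677701); f=(0.554498, 0.476341) → (1.813744, 0.849183)
(x_1(1.08), x_2(1.08)) ≈ (1.8137, 0.8492)

1.8137, 0.8492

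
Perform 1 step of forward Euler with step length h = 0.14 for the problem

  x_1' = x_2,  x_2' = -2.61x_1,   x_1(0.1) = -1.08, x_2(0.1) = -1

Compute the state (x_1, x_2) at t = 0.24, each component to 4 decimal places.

-1.2200, -0.6054

Euler on (x_1,x_2): x_1_{n+1} = x_1_n + h·x_1', x_2_{n+1} = x_2_n + h·x_2'.
0.100000: (-1.080000, -1.000000); f=(-1.000000, 2.818800) → (-1.220000, -0.605368)
(x_1(0.24), x_2(0.24)) ≈ (-1.2200, -0.6054)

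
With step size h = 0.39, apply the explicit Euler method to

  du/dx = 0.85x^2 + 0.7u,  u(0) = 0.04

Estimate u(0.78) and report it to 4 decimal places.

0.1152

Euler: u_{n+1} = u_n + h·f(x_n, u_n).
x=0.000000, u=0.040000: f=0.028000 → u ← 0.040000 + 0.39·0.028000 = 0.050920
x=0.390000, u=0.050920: f=0.164929 → u ← 0.050920 + 0.39·0.164929 = 0.115242
u(0.78) ≈ 0.1152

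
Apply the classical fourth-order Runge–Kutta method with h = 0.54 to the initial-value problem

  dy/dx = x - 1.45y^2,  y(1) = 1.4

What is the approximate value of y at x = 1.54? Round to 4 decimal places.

1.0558

RK4: k1 = f(x_n, y_n); k2 = f(x_n + h/2, y_n + (h/2)·k1); k3 = f(x_n + h/2, y_n + (h/2)·k2); k4 = f(x_n + h, y_n + h·k3); y_{n+1} = y_n + (h/6)·(k1 + 2k2 + 2k3 + k4).
x=1.000000, y=1.400000:
  k1 = f(1.000000, 1.400000) = -1.842000
  k2 = f(1.270000, 0.902660) = 0.088547
  k3 = f(1.270000, 1.423908) = -1.669894
  k4 = f(1.540000, 0.498257) = 1.180023
  y ← 1.400000 + (0.54/6)·(k1 + 2k2 + 2k3 + k4) = 1.055780
y(1.54) ≈ 1.0558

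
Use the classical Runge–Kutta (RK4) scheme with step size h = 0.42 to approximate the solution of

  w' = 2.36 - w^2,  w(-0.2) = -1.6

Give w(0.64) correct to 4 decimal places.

-2.6173

RK4: k1 = f(s_n, w_n); k2 = f(s_n + h/2, w_n + (h/2)·k1); k3 = f(s_n + h/2, w_n + (h/2)·k2); k4 = f(s_n + h, w_n + h·k3); w_{n+1} = w_n + (h/6)·(k1 + 2k2 + 2k3 + k4).
s=-0.200000, w=-1.600000:
  k1 = f(-0.200000, -1.600000) = -0.200000
  k2 = f(0.010000, -1.642000) = -0.336164
  k3 = f(0.010000, -1.670594) = -0.430886
  k4 = f(0.220000, -1.780972) = -0.811861
  w ← -1.600000 + (0.42/6)·(k1 + 2k2 + 2k3 + k4) = -1.778217
s=0.220000, w=-1.778217:
  k1 = f(0.220000, -1.778217) = -0.802057
  k2 = f(0.430000, -1.946649) = -1.429443
  k3 = f(0.430000, -2.078400) = -1.959748
  k4 = f(0.640000, -2.601311) = -4.406821
  w ← -1.778217 + (0.42/6)·(k1 + 2k2 + 2k3 + k4) = -2.617325
w(0.64) ≈ -2.6173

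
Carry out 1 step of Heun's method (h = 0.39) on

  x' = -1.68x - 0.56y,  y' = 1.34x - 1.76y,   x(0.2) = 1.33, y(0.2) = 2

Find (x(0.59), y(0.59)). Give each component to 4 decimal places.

Heun on (x,y): k1 = f(t_n, state_n); k2 = f(t_n + h, state_n + h·k1); state_{n+1} = state_n + (h/2)·(k1 + k2).
0.200000: (1.330000, 2.000000)
  k1 = (-3.354400, -1.737800)
  predictor → (0.021784, 1.322258)
  k2 = (-0.777062, -2.297984)
  → (0.524365, 1.213022)
(x(0.59), y(0.59)) ≈ (0.5244, 1.2130)

0.5244, 1.2130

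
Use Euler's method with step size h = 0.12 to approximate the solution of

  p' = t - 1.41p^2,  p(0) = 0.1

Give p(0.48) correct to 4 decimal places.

0.1778

Euler: p_{n+1} = p_n + h·f(t_n, p_n).
t=0.000000, p=0.100000: f=-0.014100 → p ← 0.100000 + 0.12·(-0.014100) = 0.098308
t=0.120000, p=0.098308: f=0.106373 → p ← 0.098308 + 0.12·0.106373 = 0.111073
t=0.240000, p=0.111073: f=0.222605 → p ← 0.111073 + 0.12·0.222605 = 0.137785
t=0.360000, p=0.137785: f=0.333231 → p ← 0.137785 + 0.12·0.333231 = 0.177773
p(0.48) ≈ 0.1778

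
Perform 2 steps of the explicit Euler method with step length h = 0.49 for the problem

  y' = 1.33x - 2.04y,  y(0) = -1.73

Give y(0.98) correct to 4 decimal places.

0.3193

Euler: y_{n+1} = y_n + h·f(x_n, y_n).
x=0.000000, y=-1.730000: f=3.529200 → y ← -1.730000 + 0.49·3.529200 = -0.000692
x=0.490000, y=-0.000692: f=0.653112 → y ← -0.000692 + 0.49·0.653112 = 0.319333
y(0.98) ≈ 0.3193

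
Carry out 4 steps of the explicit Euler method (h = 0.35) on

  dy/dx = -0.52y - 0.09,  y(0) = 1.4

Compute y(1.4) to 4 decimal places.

0.5312

Euler: y_{n+1} = y_n + h·f(x_n, y_n).
x=0.000000, y=1.400000: f=-0.818000 → y ← 1.400000 + 0.35·(-0.818000) = 1.113700
x=0.350000, y=1.113700: f=-0.669124 → y ← 1.113700 + 0.35·(-0.669124) = 0.879507
x=0.700000, y=0.879507: f=-0.547343 → y ← 0.879507 + 0.35·(-0.547343) = 0.687936
x=1.050000, y=0.687936: f=-0.447727 → y ← 0.687936 + 0.35·(-0.447727) = 0.531232
y(1.4) ≈ 0.5312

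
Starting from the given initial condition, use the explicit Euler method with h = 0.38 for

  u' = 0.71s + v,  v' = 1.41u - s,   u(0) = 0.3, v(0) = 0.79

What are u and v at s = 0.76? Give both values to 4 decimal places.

Euler on (u,v): u_{n+1} = u_n + h·u', v_{n+1} = v_n + h·v'.
0.000000: (0.300000, 0.790000); f=(0.790000, 0.423000) → (0.600200, 0.950740)
0.380000: (0.600200, 0.950740); f=(1.220540, 0.466282) → (1.064005, 1.127927)
(u(0.76), v(0.76)) ≈ (1.0640, 1.1279)

1.0640, 1.1279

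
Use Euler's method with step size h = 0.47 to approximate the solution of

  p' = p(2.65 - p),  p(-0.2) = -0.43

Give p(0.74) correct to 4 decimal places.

Euler: p_{n+1} = p_n + h·f(x_n, p_n).
x=-0.200000, p=-0.430000: f=-1.324400 → p ← -0.430000 + 0.47·(-1.324400) = -1.052468
x=0.270000, p=-1.052468: f=-3.896729 → p ← -1.052468 + 0.47·(-3.896729) = -2.883931
p(0.74) ≈ -2.8839

-2.8839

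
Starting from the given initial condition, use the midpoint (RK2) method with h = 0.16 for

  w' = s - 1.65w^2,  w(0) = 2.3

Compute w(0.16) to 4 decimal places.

1.6355

Midpoint: k1 = f(s_n, w_n); k2 = f(s_n + h/2, w_n + (h/2)·k1); w_{n+1} = w_n + h·k2.
s=0.000000, w=2.300000:
  k1 = f(0.000000, 2.300000) = -8.728500
  k2 = f(0.080000, 1.601720) = -4.153086
  w ← 2.300000 + 0.16·(-4.153086) = 1.635506
w(0.16) ≈ 1.6355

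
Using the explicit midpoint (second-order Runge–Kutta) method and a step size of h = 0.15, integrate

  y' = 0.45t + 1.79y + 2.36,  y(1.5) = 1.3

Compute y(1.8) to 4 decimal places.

Midpoint: k1 = f(t_n, y_n); k2 = f(t_n + h/2, y_n + (h/2)·k1); y_{n+1} = y_n + h·k2.
t=1.500000, y=1.300000:
  k1 = f(1.500000, 1.300000) = 5.362000
  k2 = f(1.575000, 1.702150) = 6.115599
  y ← 1.300000 + 0.15·6.115599 = 2.217340
t=1.650000, y=2.217340:
  k1 = f(1.650000, 2.217340) = 7.071538
  k2 = f(1.725000, 2.747705) = 8.054642
  y ← 2.217340 + 0.15·8.054642 = 3.425536
y(1.8) ≈ 3.4255

3.4255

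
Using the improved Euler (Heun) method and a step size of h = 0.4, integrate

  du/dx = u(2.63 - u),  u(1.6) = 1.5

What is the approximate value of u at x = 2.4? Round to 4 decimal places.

2.3334

Heun: k1 = f(x_n, u_n); k2 = f(x_n + h, u_n + h·k1); u_{n+1} = u_n + (h/2)·(k1 + k2).
x=1.600000, u=1.500000:
  k1 = f(1.600000, 1.500000) = 1.695000
  k2 = f(2.000000, 2.178000) = 0.984456
  u ← 1.500000 + (0.4/2)·(1.695000 + 0.984456) = 2.035891
x=2.000000, u=2.035891:
  k1 = f(2.000000, 2.035891) = 1.209541
  k2 = f(2.400000, 2.519708) = 0.277905
  u ← 2.035891 + (0.4/2)·(1.209541 + 0.277905) = 2.333380
u(2.4) ≈ 2.3334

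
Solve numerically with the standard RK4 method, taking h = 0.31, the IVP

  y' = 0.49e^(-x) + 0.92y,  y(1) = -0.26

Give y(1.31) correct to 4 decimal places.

-0.2898

RK4: k1 = f(x_n, y_n); k2 = f(x_n + h/2, y_n + (h/2)·k1); k3 = f(x_n + h/2, y_n + (h/2)·k2); k4 = f(x_n + h, y_n + h·k3); y_{n+1} = y_n + (h/6)·(k1 + 2k2 + 2k3 + k4).
x=1.000000, y=-0.260000:
  k1 = f(1.000000, -0.260000) = -0.058939
  k2 = f(1.155000, -0.269136) = -0.093227
  k3 = f(1.155000, -0.274450) = -0.098116
  k4 = f(1.310000, -0.290416) = -0.134971
  y ← -0.260000 + (0.31/6)·(k1 + 2k2 + 2k3 + k4) = -0.289791
y(1.31) ≈ -0.2898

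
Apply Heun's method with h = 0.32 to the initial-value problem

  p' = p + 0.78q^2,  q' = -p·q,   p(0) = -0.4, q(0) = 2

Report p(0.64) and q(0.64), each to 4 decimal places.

Heun on (p,q): k1 = f(x_n, state_n); k2 = f(x_n + h, state_n + h·k1); state_{n+1} = state_n + (h/2)·(k1 + k2).
0.000000: (-0.400000, 2.000000)
  k1 = (2.720000, 0.800000)
  predictor → (0.470400, 2.256000)
  k2 = (4.440238, -1.061222)
  → (0.745638, 1.958204)
0.320000: (0.745638, 1.958204)
  k1 = (3.736598, -1.460112)
  predictor → (1.941350, 1.490969)
  k2 = (3.675280, -2.894491)
  → (1.931539, 1.261468)
(p(0.64), q(0.64)) ≈ (1.9315, 1.2615)

1.9315, 1.2615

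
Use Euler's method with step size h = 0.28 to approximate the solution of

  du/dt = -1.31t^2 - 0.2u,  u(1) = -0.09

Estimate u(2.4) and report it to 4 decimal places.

-4.4806

Euler: u_{n+1} = u_n + h·f(t_n, u_n).
t=1.000000, u=-0.090000: f=-1.292000 → u ← -0.090000 + 0.28·(-1.292000) = -0.451760
t=1.280000, u=-0.451760: f=-2.055952 → u ← -0.451760 + 0.28·(-2.055952) = -1.027427
t=1.560000, u=-1.027427: f=-2.982531 → u ← -1.027427 + 0.28·(-2.982531) = -1.862535
t=1.840000, u=-1.862535: f=-4.062629 → u ← -1.862535 + 0.28·(-4.062629) = -3.000071
t=2.120000, u=-3.000071: f=-5.287650 → u ← -3.000071 + 0.28·(-5.287650) = -4.480613
u(2.4) ≈ -4.4806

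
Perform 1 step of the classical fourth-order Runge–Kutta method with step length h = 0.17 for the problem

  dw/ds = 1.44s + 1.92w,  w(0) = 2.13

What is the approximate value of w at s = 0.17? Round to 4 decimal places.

2.9753

RK4: k1 = f(s_n, w_n); k2 = f(s_n + h/2, w_n + (h/2)·k1); k3 = f(s_n + h/2, w_n + (h/2)·k2); k4 = f(s_n + h, w_n + h·k3); w_{n+1} = w_n + (h/6)·(k1 + 2k2 + 2k3 + k4).
s=0.000000, w=2.130000:
  k1 = f(0.000000, 2.130000) = 4.089600
  k2 = f(0.085000, 2.477616) = 4.879423
  k3 = f(0.085000, 2.544751) = 5.008322
  k4 = f(0.170000, 2.981415) = 5.969116
  w ← 2.130000 + (0.17/6)·(k1 + 2k2 + 2k3 + k4) = 2.975302
w(0.17) ≈ 2.9753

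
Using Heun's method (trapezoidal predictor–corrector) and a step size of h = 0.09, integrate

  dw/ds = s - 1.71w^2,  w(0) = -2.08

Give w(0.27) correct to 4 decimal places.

-13.5669

Heun: k1 = f(s_n, w_n); k2 = f(s_n + h, w_n + h·k1); w_{n+1} = w_n + (h/2)·(k1 + k2).
s=0.000000, w=-2.080000:
  k1 = f(0.000000, -2.080000) = -7.398144
  k2 = f(0.090000, -2.745833) = -12.802714
  w ← -2.080000 + (0.09/2)·(-7.398144 + (-12.802714)) = -2.989039
s=0.090000, w=-2.989039:
  k1 = f(0.090000, -2.989039) = -15.187741
  k2 = f(0.180000, -4.355935) = -32.265835
  w ← -2.989039 + (0.09/2)·(-15.187741 + (-32.265835)) = -5.124450
s=0.180000, w=-5.124450:
  k1 = f(0.180000, -5.124450) = -44.724571
  k2 = f(0.270000, -9.149661) = -142.884865
  w ← -5.124450 + (0.09/2)·(-44.724571 + (-142.884865)) = -13.566874
w(0.27) ≈ -13.5669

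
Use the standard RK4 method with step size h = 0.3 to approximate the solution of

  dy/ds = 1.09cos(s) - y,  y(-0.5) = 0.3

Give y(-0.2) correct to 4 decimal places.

0.4873

RK4: k1 = f(s_n, y_n); k2 = f(s_n + h/2, y_n + (h/2)·k1); k3 = f(s_n + h/2, y_n + (h/2)·k2); k4 = f(s_n + h, y_n + h·k3); y_{n+1} = y_n + (h/6)·(k1 + 2k2 + 2k3 + k4).
s=-0.500000, y=0.300000:
  k1 = f(-0.500000, 0.300000) = 0.656565
  k2 = f(-0.350000, 0.398485) = 0.625432
  k3 = f(-0.350000, 0.393815) = 0.630102
  k4 = f(-0.200000, 0.489030) = 0.579242
  y ← 0.300000 + (0.3/6)·(k1 + 2k2 + 2k3 + k4) = 0.487344
y(-0.2) ≈ 0.4873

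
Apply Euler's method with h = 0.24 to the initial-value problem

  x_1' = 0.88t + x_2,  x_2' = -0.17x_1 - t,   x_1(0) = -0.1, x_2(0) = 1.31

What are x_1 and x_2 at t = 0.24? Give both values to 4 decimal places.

Euler on (x_1,x_2): x_1_{n+1} = x_1_n + h·x_1', x_2_{n+1} = x_2_n + h·x_2'.
0.000000: (-0.100000, 1.310000); f=(1.310000, 0.017000) → (0.214400, 1.314080)
(x_1(0.24), x_2(0.24)) ≈ (0.2144, 1.3141)

0.2144, 1.3141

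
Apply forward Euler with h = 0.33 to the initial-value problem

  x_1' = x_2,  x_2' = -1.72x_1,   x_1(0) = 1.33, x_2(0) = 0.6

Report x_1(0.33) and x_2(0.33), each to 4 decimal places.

1.5280, -0.1549

Euler on (x_1,x_2): x_1_{n+1} = x_1_n + h·x_1', x_2_{n+1} = x_2_n + h·x_2'.
0.000000: (1.330000, 0.600000); f=(0.600000, -2.287600) → (1.528000, -0.154908)
(x_1(0.33), x_2(0.33)) ≈ (1.5280, -0.1549)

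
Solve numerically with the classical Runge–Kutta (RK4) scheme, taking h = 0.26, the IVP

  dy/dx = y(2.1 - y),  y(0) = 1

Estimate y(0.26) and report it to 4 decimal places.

RK4: k1 = f(x_n, y_n); k2 = f(x_n + h/2, y_n + (h/2)·k1); k3 = f(x_n + h/2, y_n + (h/2)·k2); k4 = f(x_n + h, y_n + h·k3); y_{n+1} = y_n + (h/6)·(k1 + 2k2 + 2k3 + k4).
x=0.000000, y=1.000000:
  k1 = f(0.000000, 1.000000) = 1.100000
  k2 = f(0.130000, 1.143000) = 1.093851
  k3 = f(0.130000, 1.142201) = 1.093999
  k4 = f(0.260000, 1.284440) = 1.047538
  y ← 1.000000 + (0.26/6)·(k1 + 2k2 + 2k3 + k4) = 1.282674
y(0.26) ≈ 1.2827

1.2827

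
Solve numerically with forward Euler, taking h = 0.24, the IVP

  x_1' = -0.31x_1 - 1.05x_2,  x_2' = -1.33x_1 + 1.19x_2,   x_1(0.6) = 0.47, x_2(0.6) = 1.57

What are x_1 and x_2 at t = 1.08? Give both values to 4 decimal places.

-0.4344, 2.3894

Euler on (x_1,x_2): x_1_{n+1} = x_1_n + h·x_1', x_2_{n+1} = x_2_n + h·x_2'.
0.600000: (0.470000, 1.570000); f=(-1.794200, 1.243200) → (0.039392, 1.868368)
0.840000: (0.039392, 1.868368); f=(-1.973998, 2.170967) → (-0.434368, 2.389400)
(x_1(1.08), x_2(1.08)) ≈ (-0.4344, 2.3894)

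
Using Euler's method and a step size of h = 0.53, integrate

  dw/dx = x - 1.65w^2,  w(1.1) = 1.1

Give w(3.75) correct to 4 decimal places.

1.3510

Euler: w_{n+1} = w_n + h·f(x_n, w_n).
x=1.100000, w=1.100000: f=-0.896500 → w ← 1.100000 + 0.53·(-0.896500) = 0.624855
x=1.630000, w=0.624855: f=0.985768 → w ← 0.624855 + 0.53·0.985768 = 1.147312
x=2.160000, w=1.147312: f=-0.011936 → w ← 1.147312 + 0.53·(-0.011936) = 1.140986
x=2.690000, w=1.140986: f=0.541949 → w ← 1.140986 + 0.53·0.541949 = 1.428219
x=3.220000, w=1.428219: f=-0.145686 → w ← 1.428219 + 0.53·(-0.145686) = 1.351006
w(3.75) ≈ 1.3510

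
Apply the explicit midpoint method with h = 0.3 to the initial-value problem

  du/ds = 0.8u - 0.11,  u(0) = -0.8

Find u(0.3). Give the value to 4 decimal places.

Midpoint: k1 = f(s_n, u_n); k2 = f(s_n + h/2, u_n + (h/2)·k1); u_{n+1} = u_n + h·k2.
s=0.000000, u=-0.800000:
  k1 = f(0.000000, -0.800000) = -0.750000
  k2 = f(0.150000, -0.912500) = -0.840000
  u ← -0.800000 + 0.3·(-0.840000) = -1.052000
u(0.3) ≈ -1.0520

-1.0520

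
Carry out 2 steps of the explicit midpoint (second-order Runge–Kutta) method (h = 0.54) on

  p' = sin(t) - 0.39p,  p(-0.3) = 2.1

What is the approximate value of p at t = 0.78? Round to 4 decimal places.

Midpoint: k1 = f(t_n, p_n); k2 = f(t_n + h/2, p_n + (h/2)·k1); p_{n+1} = p_n + h·k2.
t=-0.300000, p=2.100000:
  k1 = f(-0.300000, 2.100000) = -1.114520
  k2 = f(-0.030000, 1.799080) = -0.731637
  p ← 2.100000 + 0.54·(-0.731637) = 1.704916
t=0.240000, p=1.704916:
  k1 = f(0.240000, 1.704916) = -0.427215
  k2 = f(0.510000, 1.589568) = -0.131754
  p ← 1.704916 + 0.54·(-0.131754) = 1.633769
p(0.78) ≈ 1.6338

1.6338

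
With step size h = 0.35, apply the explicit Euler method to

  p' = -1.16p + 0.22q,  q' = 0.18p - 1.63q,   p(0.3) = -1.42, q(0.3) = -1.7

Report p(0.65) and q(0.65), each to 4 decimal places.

-0.9744, -0.8196

Euler on (p,q): p_{n+1} = p_n + h·p', q_{n+1} = q_n + h·q'.
0.300000: (-1.420000, -1.700000); f=(1.273200, 2.515400) → (-0.974380, -0.819610)
(p(0.65), q(0.65)) ≈ (-0.9744, -0.8196)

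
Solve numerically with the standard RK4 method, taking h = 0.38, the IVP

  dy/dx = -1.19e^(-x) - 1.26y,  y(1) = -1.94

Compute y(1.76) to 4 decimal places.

-0.8861

RK4: k1 = f(x_n, y_n); k2 = f(x_n + h/2, y_n + (h/2)·k1); k3 = f(x_n + h/2, y_n + (h/2)·k2); k4 = f(x_n + h, y_n + h·k3); y_{n+1} = y_n + (h/6)·(k1 + 2k2 + 2k3 + k4).
x=1.000000, y=-1.940000:
  k1 = f(1.000000, -1.940000) = 2.006623
  k2 = f(1.190000, -1.558742) = 1.601991
  k3 = f(1.190000, -1.635622) = 1.698860
  k4 = f(1.380000, -1.294433) = 1.331607
  y ← -1.940000 + (0.38/6)·(k1 + 2k2 + 2k3 + k4) = -1.310471
x=1.380000, y=-1.310471:
  k1 = f(1.380000, -1.310471) = 1.351815
  k2 = f(1.570000, -1.053626) = 1.079995
  k3 = f(1.570000, -1.105272) = 1.145069
  k4 = f(1.760000, -0.875345) = 0.898201
  y ← -1.310471 + (0.38/6)·(k1 + 2k2 + 2k3 + k4) = -0.886128
y(1.76) ≈ -0.8861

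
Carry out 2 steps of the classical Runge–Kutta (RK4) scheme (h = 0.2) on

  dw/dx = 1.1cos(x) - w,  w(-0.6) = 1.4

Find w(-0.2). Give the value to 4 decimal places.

RK4: k1 = f(x_n, w_n); k2 = f(x_n + h/2, w_n + (h/2)·k1); k3 = f(x_n + h/2, w_n + (h/2)·k2); k4 = f(x_n + h, w_n + h·k3); w_{n+1} = w_n + (h/6)·(k1 + 2k2 + 2k3 + k4).
x=-0.600000, w=1.400000:
  k1 = f(-0.600000, 1.400000) = -0.492131
  k2 = f(-0.500000, 1.350787) = -0.385446
  k3 = f(-0.500000, 1.361455) = -0.396115
  k4 = f(-0.400000, 1.320777) = -0.307610
  w ← 1.400000 + (0.2/6)·(k1 + 2k2 + 2k3 + k4) = 1.321238
x=-0.400000, w=1.321238:
  k1 = f(-0.400000, 1.321238) = -0.308071
  k2 = f(-0.300000, 1.290431) = -0.239561
  k3 = f(-0.300000, 1.297282) = -0.246412
  k4 = f(-0.200000, 1.271956) = -0.193882
  w ← 1.321238 + (0.2/6)·(k1 + 2k2 + 2k3 + k4) = 1.272108
w(-0.2) ≈ 1.2721

1.2721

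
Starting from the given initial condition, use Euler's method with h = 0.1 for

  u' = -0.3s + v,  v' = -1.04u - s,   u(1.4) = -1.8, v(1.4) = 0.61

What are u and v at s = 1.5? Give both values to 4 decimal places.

-1.7810, 0.6572

Euler on (u,v): u_{n+1} = u_n + h·u', v_{n+1} = v_n + h·v'.
1.400000: (-1.800000, 0.610000); f=(0.190000, 0.472000) → (-1.781000, 0.657200)
(u(1.5), v(1.5)) ≈ (-1.7810, 0.6572)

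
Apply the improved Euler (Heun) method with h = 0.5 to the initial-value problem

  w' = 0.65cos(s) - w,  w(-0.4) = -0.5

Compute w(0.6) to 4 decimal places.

0.1675

Heun: k1 = f(s_n, w_n); k2 = f(s_n + h, w_n + h·k1); w_{n+1} = w_n + (h/2)·(k1 + k2).
s=-0.400000, w=-0.500000:
  k1 = f(-0.400000, -0.500000) = 1.098690
  k2 = f(0.100000, 0.049345) = 0.597408
  w ← -0.500000 + (0.5/2)·(1.098690 + 0.597408) = -0.075976
s=0.100000, w=-0.075976:
  k1 = f(0.100000, -0.075976) = 0.722728
  k2 = f(0.600000, 0.285389) = 0.251080
  w ← -0.075976 + (0.5/2)·(0.722728 + 0.251080) = 0.167476
w(0.6) ≈ 0.1675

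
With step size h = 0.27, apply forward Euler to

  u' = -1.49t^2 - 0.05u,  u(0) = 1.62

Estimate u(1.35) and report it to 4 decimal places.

Euler: u_{n+1} = u_n + h·f(t_n, u_n).
t=0.000000, u=1.620000: f=-0.081000 → u ← 1.620000 + 0.27·(-0.081000) = 1.598130
t=0.270000, u=1.598130: f=-0.188528 → u ← 1.598130 + 0.27·(-0.188528) = 1.547228
t=0.540000, u=1.547228: f=-0.511845 → u ← 1.547228 + 0.27·(-0.511845) = 1.409029
t=0.810000, u=1.409029: f=-1.048040 → u ← 1.409029 + 0.27·(-1.048040) = 1.126058
t=1.080000, u=1.126058: f=-1.794239 → u ← 1.126058 + 0.27·(-1.794239) = 0.641614
u(1.35) ≈ 0.6416

0.6416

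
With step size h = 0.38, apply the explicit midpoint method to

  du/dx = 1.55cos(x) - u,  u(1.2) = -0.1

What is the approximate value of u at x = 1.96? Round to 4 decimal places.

-0.1182

Midpoint: k1 = f(x_n, u_n); k2 = f(x_n + h/2, u_n + (h/2)·k1); u_{n+1} = u_n + h·k2.
x=1.200000, u=-0.100000:
  k1 = f(1.200000, -0.100000) = 0.661655
  k2 = f(1.390000, 0.025714) = 0.252996
  u ← -0.100000 + 0.38·0.252996 = -0.003862
x=1.580000, u=-0.003862:
  k1 = f(1.580000, -0.003862) = -0.010404
  k2 = f(1.770000, -0.005838) = -0.300889
  u ← -0.003862 + 0.38·(-0.300889) = -0.118200
u(1.96) ≈ -0.1182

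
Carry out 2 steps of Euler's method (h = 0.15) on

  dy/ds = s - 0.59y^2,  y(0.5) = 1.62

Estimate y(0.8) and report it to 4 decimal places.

1.3709

Euler: y_{n+1} = y_n + h·f(s_n, y_n).
s=0.500000, y=1.620000: f=-1.048396 → y ← 1.620000 + 0.15·(-1.048396) = 1.462741
s=0.650000, y=1.462741: f=-0.612370 → y ← 1.462741 + 0.15·(-0.612370) = 1.370885
y(0.8) ≈ 1.3709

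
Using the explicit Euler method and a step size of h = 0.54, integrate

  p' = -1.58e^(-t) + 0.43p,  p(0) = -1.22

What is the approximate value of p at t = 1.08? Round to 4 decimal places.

Euler: p_{n+1} = p_n + h·f(t_n, p_n).
t=0.000000, p=-1.220000: f=-2.104600 → p ← -1.220000 + 0.54·(-2.104600) = -2.356484
t=0.540000, p=-2.356484: f=-1.934030 → p ← -2.356484 + 0.54·(-1.934030) = -3.400860
p(1.08) ≈ -3.4009

-3.4009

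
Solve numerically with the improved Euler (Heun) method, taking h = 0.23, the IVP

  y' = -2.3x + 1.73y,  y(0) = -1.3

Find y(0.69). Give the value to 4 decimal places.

Heun: k1 = f(x_n, y_n); k2 = f(x_n + h, y_n + h·k1); y_{n+1} = y_n + (h/2)·(k1 + k2).
x=0.000000, y=-1.300000:
  k1 = f(0.000000, -1.300000) = -2.249000
  k2 = f(0.230000, -1.817270) = -3.672877
  y ← -1.300000 + (0.23/2)·(-2.249000 + (-3.672877)) = -1.981016
x=0.230000, y=-1.981016:
  k1 = f(0.230000, -1.981016) = -3.956157
  k2 = f(0.460000, -2.890932) = -6.059312
  y ← -1.981016 + (0.23/2)·(-3.956157 + (-6.059312)) = -3.132795
x=0.460000, y=-3.132795:
  k1 = f(0.460000, -3.132795) = -6.477735
  k2 = f(0.690000, -4.622674) = -9.584226
  y ← -3.132795 + (0.23/2)·(-6.477735 + (-9.584226)) = -4.979920
y(0.69) ≈ -4.9799

-4.9799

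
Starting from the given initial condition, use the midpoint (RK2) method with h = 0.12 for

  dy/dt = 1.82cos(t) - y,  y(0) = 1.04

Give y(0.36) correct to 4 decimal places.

1.2626

Midpoint: k1 = f(t_n, y_n); k2 = f(t_n + h/2, y_n + (h/2)·k1); y_{n+1} = y_n + h·k2.
t=0.000000, y=1.040000:
  k1 = f(0.000000, 1.040000) = 0.780000
  k2 = f(0.060000, 1.086800) = 0.729925
  y ← 1.040000 + 0.12·0.729925 = 1.127591
t=0.120000, y=1.127591:
  k1 = f(0.120000, 1.127591) = 0.679321
  k2 = f(0.180000, 1.168350) = 0.622245
  y ← 1.127591 + 0.12·0.622245 = 1.202260
t=0.240000, y=1.202260:
  k1 = f(0.240000, 1.202260) = 0.565575
  k2 = f(0.300000, 1.236195) = 0.502517
  y ← 1.202260 + 0.12·0.502517 = 1.262563
y(0.36) ≈ 1.2626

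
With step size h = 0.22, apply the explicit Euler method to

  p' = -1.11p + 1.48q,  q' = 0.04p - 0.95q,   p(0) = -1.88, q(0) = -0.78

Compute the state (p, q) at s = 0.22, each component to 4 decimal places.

Euler on (p,q): p_{n+1} = p_n + h·p', q_{n+1} = q_n + h·q'.
0.000000: (-1.880000, -0.780000); f=(0.932400, 0.665800) → (-1.674872, -0.633524)
(p(0.22), q(0.22)) ≈ (-1.6749, -0.6335)

-1.6749, -0.6335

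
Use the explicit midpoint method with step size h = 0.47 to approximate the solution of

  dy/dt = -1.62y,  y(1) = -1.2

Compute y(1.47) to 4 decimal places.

Midpoint: k1 = f(t_n, y_n); k2 = f(t_n + h/2, y_n + (h/2)·k1); y_{n+1} = y_n + h·k2.
t=1.000000, y=-1.200000:
  k1 = f(1.000000, -1.200000) = 1.944000
  k2 = f(1.235000, -0.743160) = 1.203919
  y ← -1.200000 + 0.47·1.203919 = -0.634158
y(1.47) ≈ -0.6342

-0.6342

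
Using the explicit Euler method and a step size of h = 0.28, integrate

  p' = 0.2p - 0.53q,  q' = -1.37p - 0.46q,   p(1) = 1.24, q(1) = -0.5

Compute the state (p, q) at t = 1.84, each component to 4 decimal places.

Euler on (p,q): p_{n+1} = p_n + h·p', q_{n+1} = q_n + h·q'.
1.000000: (1.240000, -0.500000); f=(0.513000, -1.468800) → (1.383640, -0.911264)
1.280000: (1.383640, -0.911264); f=(0.759698, -1.476405) → (1.596355, -1.324658)
1.560000: (1.596355, -1.324658); f=(1.021340, -1.577664) → (1.882330, -1.766404)
(p(1.84), q(1.84)) ≈ (1.8823, -1.7664)

1.8823, -1.7664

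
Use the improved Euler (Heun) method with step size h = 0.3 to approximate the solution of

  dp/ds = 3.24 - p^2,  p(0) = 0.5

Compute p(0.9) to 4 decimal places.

Heun: k1 = f(s_n, p_n); k2 = f(s_n + h, p_n + h·k1); p_{n+1} = p_n + (h/2)·(k1 + k2).
s=0.000000, p=0.500000:
  k1 = f(0.000000, 0.500000) = 2.990000
  k2 = f(0.300000, 1.397000) = 1.288391
  p ← 0.500000 + (0.3/2)·(2.990000 + 1.288391) = 1.141759
s=0.300000, p=1.141759:
  k1 = f(0.300000, 1.141759) = 1.936387
  k2 = f(0.600000, 1.722675) = 0.272392
  p ← 1.141759 + (0.3/2)·(1.936387 + 0.272392) = 1.473075
s=0.600000, p=1.473075:
  k1 = f(0.600000, 1.473075) = 1.070049
  k2 = f(0.900000, 1.794090) = 0.021241
  p ← 1.473075 + (0.3/2)·(1.070049 + 0.021241) = 1.636769
p(0.9) ≈ 1.6368

1.6368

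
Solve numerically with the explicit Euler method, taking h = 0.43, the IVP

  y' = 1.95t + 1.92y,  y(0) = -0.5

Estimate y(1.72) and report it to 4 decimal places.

Euler: y_{n+1} = y_n + h·f(t_n, y_n).
t=0.000000, y=-0.500000: f=-0.960000 → y ← -0.500000 + 0.43·(-0.960000) = -0.912800
t=0.430000, y=-0.912800: f=-0.914076 → y ← -0.912800 + 0.43·(-0.914076) = -1.305853
t=0.860000, y=-1.305853: f=-0.830237 → y ← -1.305853 + 0.43·(-0.830237) = -1.662855
t=1.290000, y=-1.662855: f=-0.677181 → y ← -1.662855 + 0.43·(-0.677181) = -1.954042
y(1.72) ≈ -1.9540

-1.9540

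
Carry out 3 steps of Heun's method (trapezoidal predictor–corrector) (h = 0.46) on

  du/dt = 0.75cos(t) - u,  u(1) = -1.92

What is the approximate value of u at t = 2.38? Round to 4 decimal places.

Heun: k1 = f(t_n, u_n); k2 = f(t_n + h, u_n + h·k1); u_{n+1} = u_n + (h/2)·(k1 + k2).
t=1.000000, u=-1.920000:
  k1 = f(1.000000, -1.920000) = 2.325227
  k2 = f(1.460000, -0.850396) = 0.933323
  u ← -1.920000 + (0.46/2)·(2.325227 + 0.933323) = -1.170534
t=1.460000, u=-1.170534:
  k1 = f(1.460000, -1.170534) = 1.253461
  k2 = f(1.920000, -0.593942) = 0.337329
  u ← -1.170534 + (0.46/2)·(1.253461 + 0.337329) = -0.804652
t=1.920000, u=-0.804652:
  k1 = f(1.920000, -0.804652) = 0.548040
  k2 = f(2.380000, -0.552554) = 0.009750
  u ← -0.804652 + (0.46/2)·(0.548040 + 0.009750) = -0.676360
u(2.38) ≈ -0.6764

-0.6764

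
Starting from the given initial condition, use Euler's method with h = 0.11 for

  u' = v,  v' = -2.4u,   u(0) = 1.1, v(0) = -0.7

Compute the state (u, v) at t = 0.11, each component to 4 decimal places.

Euler on (u,v): u_{n+1} = u_n + h·u', v_{n+1} = v_n + h·v'.
0.000000: (1.100000, -0.700000); f=(-0.700000, -2.640000) → (1.023000, -0.990400)
(u(0.11), v(0.11)) ≈ (1.0230, -0.9904)

1.0230, -0.9904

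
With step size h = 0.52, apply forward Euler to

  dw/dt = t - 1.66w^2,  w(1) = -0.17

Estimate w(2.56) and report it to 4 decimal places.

1.1795

Euler: w_{n+1} = w_n + h·f(t_n, w_n).
t=1.000000, w=-0.170000: f=0.952026 → w ← -0.170000 + 0.52·0.952026 = 0.325054
t=1.520000, w=0.325054: f=1.344605 → w ← 0.325054 + 0.52·1.344605 = 1.024248
t=2.040000, w=1.024248: f=0.298521 → w ← 1.024248 + 0.52·0.298521 = 1.179479
w(2.56) ≈ 1.1795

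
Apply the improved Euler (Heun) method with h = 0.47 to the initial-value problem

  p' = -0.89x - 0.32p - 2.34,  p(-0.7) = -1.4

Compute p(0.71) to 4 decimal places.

Heun: k1 = f(x_n, p_n); k2 = f(x_n + h, p_n + h·k1); p_{n+1} = p_n + (h/2)·(k1 + k2).
x=-0.700000, p=-1.400000:
  k1 = f(-0.700000, -1.400000) = -1.269000
  k2 = f(-0.230000, -1.996430) = -1.496442
  p ← -1.400000 + (0.47/2)·(-1.269000 + (-1.496442)) = -2.049879
x=-0.230000, p=-2.049879:
  k1 = f(-0.230000, -2.049879) = -1.479339
  k2 = f(0.240000, -2.745168) = -1.675146
  p ← -2.049879 + (0.47/2)·(-1.479339 + (-1.675146)) = -2.791183
x=0.240000, p=-2.791183:
  k1 = f(0.240000, -2.791183) = -1.660421
  k2 = f(0.710000, -3.571581) = -1.828994
  p ← -2.791183 + (0.47/2)·(-1.660421 + (-1.828994)) = -3.611196
p(0.71) ≈ -3.6112

-3.6112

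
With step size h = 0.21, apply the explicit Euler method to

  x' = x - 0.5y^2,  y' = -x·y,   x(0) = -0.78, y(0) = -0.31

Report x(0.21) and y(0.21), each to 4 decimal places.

Euler on (x,y): x_{n+1} = x_n + h·x', y_{n+1} = y_n + h·y'.
0.000000: (-0.780000, -0.310000); f=(-0.828050, -0.241800) → (-0.953890, -0.360778)
(x(0.21), y(0.21)) ≈ (-0.9539, -0.3608)

-0.9539, -0.3608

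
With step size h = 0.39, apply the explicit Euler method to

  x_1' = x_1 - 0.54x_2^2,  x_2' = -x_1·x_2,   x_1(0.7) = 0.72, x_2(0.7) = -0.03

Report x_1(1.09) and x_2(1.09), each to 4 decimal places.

Euler on (x_1,x_2): x_1_{n+1} = x_1_n + h·x_1', x_2_{n+1} = x_2_n + h·x_2'.
0.700000: (0.720000, -0.030000); f=(0.719514, 0.021600) → (1.000610, -0.021576)
(x_1(1.09), x_2(1.09)) ≈ (1.0006, -0.0216)

1.0006, -0.0216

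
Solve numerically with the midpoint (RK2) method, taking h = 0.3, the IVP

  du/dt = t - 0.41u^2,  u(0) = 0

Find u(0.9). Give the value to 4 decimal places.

Midpoint: k1 = f(t_n, u_n); k2 = f(t_n + h/2, u_n + (h/2)·k1); u_{n+1} = u_n + h·k2.
t=0.000000, u=0.000000:
  k1 = f(0.000000, 0.000000) = 0.000000
  k2 = f(0.150000, 0.000000) = 0.150000
  u ← 0.000000 + 0.3·0.150000 = 0.045000
t=0.300000, u=0.045000:
  k1 = f(0.300000, 0.045000) = 0.299170
  k2 = f(0.450000, 0.089875) = 0.446688
  u ← 0.045000 + 0.3·0.446688 = 0.179006
t=0.600000, u=0.179006:
  k1 = f(0.600000, 0.179006) = 0.586862
  k2 = f(0.750000, 0.267036) = 0.720764
  u ← 0.179006 + 0.3·0.720764 = 0.395236
u(0.9) ≈ 0.3952

0.3952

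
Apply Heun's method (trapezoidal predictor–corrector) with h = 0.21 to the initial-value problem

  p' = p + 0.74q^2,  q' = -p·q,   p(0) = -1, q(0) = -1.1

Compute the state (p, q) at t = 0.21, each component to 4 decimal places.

-0.9806, -1.3583

Heun on (p,q): k1 = f(t_n, state_n); k2 = f(t_n + h, state_n + h·k1); state_{n+1} = state_n + (h/2)·(k1 + k2).
0.000000: (-1.000000, -1.100000)
  k1 = (-0.104600, -1.100000)
  predictor → (-1.021966, -1.331000)
  k2 = (0.288989, -1.360237)
  → (-0.980639, -1.358325)
(p(0.21), q(0.21)) ≈ (-0.9806, -1.3583)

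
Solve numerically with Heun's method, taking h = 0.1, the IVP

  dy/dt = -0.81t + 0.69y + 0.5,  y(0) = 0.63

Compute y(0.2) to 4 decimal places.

Heun: k1 = f(t_n, y_n); k2 = f(t_n + h, y_n + h·k1); y_{n+1} = y_n + (h/2)·(k1 + k2).
t=0.000000, y=0.630000:
  k1 = f(0.000000, 0.630000) = 0.934700
  k2 = f(0.100000, 0.723470) = 0.918194
  y ← 0.630000 + (0.1/2)·(0.934700 + 0.918194) = 0.722645
t=0.100000, y=0.722645:
  k1 = f(0.100000, 0.722645) = 0.917625
  k2 = f(0.200000, 0.814407) = 0.899941
  y ← 0.722645 + (0.1/2)·(0.917625 + 0.899941) = 0.813523
y(0.2) ≈ 0.8135

0.8135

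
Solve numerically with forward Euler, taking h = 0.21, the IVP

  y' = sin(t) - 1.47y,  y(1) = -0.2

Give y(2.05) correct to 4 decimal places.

0.5203

Euler: y_{n+1} = y_n + h·f(t_n, y_n).
t=1.000000, y=-0.200000: f=1.135471 → y ← -0.200000 + 0.21·1.135471 = 0.038449
t=1.210000, y=0.038449: f=0.879096 → y ← 0.038449 + 0.21·0.879096 = 0.223059
t=1.420000, y=0.223059: f=0.660755 → y ← 0.223059 + 0.21·0.660755 = 0.361818
t=1.630000, y=0.361818: f=0.466376 → y ← 0.361818 + 0.21·0.466376 = 0.459757
t=1.840000, y=0.459757: f=0.288141 → y ← 0.459757 + 0.21·0.288141 = 0.520266
y(2.05) ≈ 0.5203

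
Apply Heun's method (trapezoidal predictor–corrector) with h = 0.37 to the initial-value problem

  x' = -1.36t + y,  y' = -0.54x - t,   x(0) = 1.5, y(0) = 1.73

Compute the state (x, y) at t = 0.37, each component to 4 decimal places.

1.9916, 1.2979

Heun on (x,y): k1 = f(t_n, state_n); k2 = f(t_n + h, state_n + h·k1); state_{n+1} = state_n + (h/2)·(k1 + k2).
0.000000: (1.500000, 1.730000)
  k1 = (1.730000, -0.810000)
  predictor → (2.140100, 1.430300)
  k2 = (0.927100, -1.525654)
  → (1.991563, 1.297904)
(x(0.37), y(0.37)) ≈ (1.9916, 1.2979)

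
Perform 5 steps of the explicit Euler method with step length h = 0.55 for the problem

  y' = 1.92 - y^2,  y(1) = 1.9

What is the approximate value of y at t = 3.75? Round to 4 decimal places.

1.3665

Euler: y_{n+1} = y_n + h·f(t_n, y_n).
t=1.000000, y=1.900000: f=-1.690000 → y ← 1.900000 + 0.55·(-1.690000) = 0.970500
t=1.550000, y=0.970500: f=0.978130 → y ← 0.970500 + 0.55·0.978130 = 1.508471
t=2.100000, y=1.508471: f=-0.355486 → y ← 1.508471 + 0.55·(-0.355486) = 1.312954
t=2.650000, y=1.312954: f=0.196151 → y ← 1.312954 + 0.55·0.196151 = 1.420837
t=3.200000, y=1.420837: f=-0.098779 → y ← 1.420837 + 0.55·(-0.098779) = 1.366509
y(3.75) ≈ 1.3665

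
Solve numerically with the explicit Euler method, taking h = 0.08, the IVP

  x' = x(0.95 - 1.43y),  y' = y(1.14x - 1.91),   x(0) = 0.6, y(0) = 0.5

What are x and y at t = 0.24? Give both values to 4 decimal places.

Euler on (x,y): x_{n+1} = x_n + h·x', y_{n+1} = y_n + h·y'.
0.000000: (0.600000, 0.500000); f=(0.141000, -0.613000) → (0.611280, 0.450960)
0.080000: (0.611280, 0.450960); f=(0.186518, -0.547078) → (0.626201, 0.407194)
0.160000: (0.626201, 0.407194); f=(0.230262, -0.487057) → (0.644622, 0.368229)
(x(0.24), y(0.24)) ≈ (0.6446, 0.3682)

0.6446, 0.3682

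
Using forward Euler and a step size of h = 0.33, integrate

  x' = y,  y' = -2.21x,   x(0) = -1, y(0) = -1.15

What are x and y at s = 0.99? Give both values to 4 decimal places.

Euler on (x,y): x_{n+1} = x_n + h·x', y_{n+1} = y_n + h·y'.
0.000000: (-1.000000, -1.150000); f=(-1.150000, 2.210000) → (-1.379500, -0.420700)
0.330000: (-1.379500, -0.420700); f=(-0.420700, 3.048695) → (-1.518331, 0.585369)
0.660000: (-1.518331, 0.585369); f=(0.585369, 3.355512) → (-1.325159, 1.692688)
(x(0.99), y(0.99)) ≈ (-1.3252, 1.6927)

-1.3252, 1.6927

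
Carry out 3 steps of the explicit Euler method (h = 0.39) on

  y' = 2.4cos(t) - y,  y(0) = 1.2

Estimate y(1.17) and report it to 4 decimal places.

1.8142

Euler: y_{n+1} = y_n + h·f(t_n, y_n).
t=0.000000, y=1.200000: f=1.200000 → y ← 1.200000 + 0.39·1.200000 = 1.668000
t=0.390000, y=1.668000: f=0.551782 → y ← 1.668000 + 0.39·0.551782 = 1.883195
t=0.780000, y=1.883195: f=-0.177002 → y ← 1.883195 + 0.39·(-0.177002) = 1.814164
y(1.17) ≈ 1.8142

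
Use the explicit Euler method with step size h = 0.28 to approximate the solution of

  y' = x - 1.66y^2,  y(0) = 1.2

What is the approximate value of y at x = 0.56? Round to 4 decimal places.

Euler: y_{n+1} = y_n + h·f(x_n, y_n).
x=0.000000, y=1.200000: f=-2.390400 → y ← 1.200000 + 0.28·(-2.390400) = 0.530688
x=0.280000, y=0.530688: f=-0.187505 → y ← 0.530688 + 0.28·(-0.187505) = 0.478186
y(0.56) ≈ 0.4782

0.4782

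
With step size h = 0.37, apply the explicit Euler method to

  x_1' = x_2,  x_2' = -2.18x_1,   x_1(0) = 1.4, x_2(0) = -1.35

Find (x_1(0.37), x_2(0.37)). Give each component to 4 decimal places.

0.9005, -2.4792

Euler on (x_1,x_2): x_1_{n+1} = x_1_n + h·x_1', x_2_{n+1} = x_2_n + h·x_2'.
0.000000: (1.400000, -1.350000); f=(-1.350000, -3.052000) → (0.900500, -2.479240)
(x_1(0.37), x_2(0.37)) ≈ (0.9005, -2.4792)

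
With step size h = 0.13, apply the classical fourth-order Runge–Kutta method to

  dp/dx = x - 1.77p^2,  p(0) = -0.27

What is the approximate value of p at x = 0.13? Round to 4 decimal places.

RK4: k1 = f(x_n, p_n); k2 = f(x_n + h/2, p_n + (h/2)·k1); k3 = f(x_n + h/2, p_n + (h/2)·k2); k4 = f(x_n + h, p_n + h·k3); p_{n+1} = p_n + (h/6)·(k1 + 2k2 + 2k3 + k4).
x=0.000000, p=-0.270000:
  k1 = f(0.000000, -0.270000) = -0.129033
  k2 = f(0.065000, -0.278387) = -0.072174
  k3 = f(0.065000, -0.274691) = -0.068556
  k4 = f(0.130000, -0.278912) = -0.007692
  p ← -0.270000 + (0.13/6)·(k1 + 2k2 + 2k3 + k4) = -0.279061
p(0.13) ≈ -0.2791

-0.2791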